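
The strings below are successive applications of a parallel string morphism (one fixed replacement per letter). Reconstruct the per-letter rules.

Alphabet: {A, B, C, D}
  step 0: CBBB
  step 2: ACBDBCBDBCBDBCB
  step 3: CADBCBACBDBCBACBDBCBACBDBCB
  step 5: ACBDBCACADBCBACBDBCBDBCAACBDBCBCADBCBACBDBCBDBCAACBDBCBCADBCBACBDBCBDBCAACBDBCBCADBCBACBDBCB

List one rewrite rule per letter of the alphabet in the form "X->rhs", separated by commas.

A->CA, B->CB, C->DB, D->A

  step 2 ⇒ step 3: ACBDBCBDBCBDBCB ⇒ CA·DB·CB·A·CB·DB·CB·A·CB·DB·CB·A·CB·DB·CB
    A ↦ CA
    B ↦ CB
    C ↦ DB
    D ↦ A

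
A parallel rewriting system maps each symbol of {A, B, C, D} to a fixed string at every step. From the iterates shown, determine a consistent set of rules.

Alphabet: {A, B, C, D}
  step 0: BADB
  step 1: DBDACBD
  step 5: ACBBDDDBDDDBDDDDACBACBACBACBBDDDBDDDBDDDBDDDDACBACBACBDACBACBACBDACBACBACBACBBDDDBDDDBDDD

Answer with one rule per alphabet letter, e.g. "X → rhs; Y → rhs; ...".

  step 0 ⇒ step 1: BADB ⇒ D·BD·ACB·D
    A ↦ BD
    B ↦ D
    D ↦ ACB
    C ↦ D  (constrained at step 1)

A->BD, B->D, C->D, D->ACB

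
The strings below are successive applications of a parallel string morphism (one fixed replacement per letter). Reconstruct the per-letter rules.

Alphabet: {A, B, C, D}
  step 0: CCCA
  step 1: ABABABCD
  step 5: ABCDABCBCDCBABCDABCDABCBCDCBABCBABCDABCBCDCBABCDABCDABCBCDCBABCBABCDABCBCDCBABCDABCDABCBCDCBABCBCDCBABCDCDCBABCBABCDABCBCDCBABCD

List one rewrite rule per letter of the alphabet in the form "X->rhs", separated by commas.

A->CD, B->CB, C->AB, D->CD

  step 0 ⇒ step 1: CCCA ⇒ AB·AB·AB·CD
    A ↦ CD
    C ↦ AB
    B ↦ CB  (constrained at step 1)
    D ↦ CD  (constrained at step 1)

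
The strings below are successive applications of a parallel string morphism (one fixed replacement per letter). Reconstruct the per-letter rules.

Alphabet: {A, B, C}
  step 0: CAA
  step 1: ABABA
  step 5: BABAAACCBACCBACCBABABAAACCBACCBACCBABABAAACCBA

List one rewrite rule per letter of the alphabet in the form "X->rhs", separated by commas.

  step 0 ⇒ step 1: CAA ⇒ A·BA·BA
    A ↦ BA
    C ↦ A
    B ↦ CC  (constrained at step 1)

A->BA, B->CC, C->A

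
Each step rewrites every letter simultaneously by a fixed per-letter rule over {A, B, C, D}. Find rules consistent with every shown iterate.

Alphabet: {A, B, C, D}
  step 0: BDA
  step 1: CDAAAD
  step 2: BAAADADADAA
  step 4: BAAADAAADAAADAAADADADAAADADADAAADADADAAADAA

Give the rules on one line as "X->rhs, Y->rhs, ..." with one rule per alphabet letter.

A->AD, B->CD, C->B, D->AA

  step 1 ⇒ step 2: CDAAAD ⇒ B·AA·AD·AD·AD·AA
    A ↦ AD
    C ↦ B
    D ↦ AA
  step 0 ⇒ step 1: BDA ⇒ CD·AA·AD
    B ↦ CD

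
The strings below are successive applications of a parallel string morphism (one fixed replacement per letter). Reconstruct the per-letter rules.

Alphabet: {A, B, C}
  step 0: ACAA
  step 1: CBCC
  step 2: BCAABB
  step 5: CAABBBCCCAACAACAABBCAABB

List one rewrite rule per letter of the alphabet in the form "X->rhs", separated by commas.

A->C, B->CAA, C->B

  step 1 ⇒ step 2: CBCC ⇒ B·CAA·B·B
    B ↦ CAA
    C ↦ B
  step 0 ⇒ step 1: ACAA ⇒ C·B·C·C
    A ↦ C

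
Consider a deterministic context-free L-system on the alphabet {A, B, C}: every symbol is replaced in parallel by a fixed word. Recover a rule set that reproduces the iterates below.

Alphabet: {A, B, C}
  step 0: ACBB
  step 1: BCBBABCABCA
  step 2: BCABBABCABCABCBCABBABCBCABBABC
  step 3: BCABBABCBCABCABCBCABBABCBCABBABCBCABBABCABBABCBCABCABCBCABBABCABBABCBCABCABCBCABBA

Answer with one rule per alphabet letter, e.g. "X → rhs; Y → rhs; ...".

  step 2 ⇒ step 3: BCABBABCABCABCBCABBABCBCABBABC ⇒ BCA·BBA·BC·BCA·BCA·BC·BCA·BBA·BC·BCA·BBA·BC·BCA·BBA·BCA·BBA·BC·BCA·BCA·BC·BCA·BBA·BCA·BBA·BC·BCA·BCA·BC·BCA·BBA
    A ↦ BC
    B ↦ BCA
    C ↦ BBA

A->BC, B->BCA, C->BBA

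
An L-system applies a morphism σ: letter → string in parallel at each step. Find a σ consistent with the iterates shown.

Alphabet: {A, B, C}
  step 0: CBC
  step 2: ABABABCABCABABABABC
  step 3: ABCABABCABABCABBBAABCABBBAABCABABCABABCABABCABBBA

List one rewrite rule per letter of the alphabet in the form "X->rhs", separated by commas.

  step 2 ⇒ step 3: ABABABCABCABABABABC ⇒ ABC·AB·ABC·AB·ABC·AB·BBA·ABC·AB·BBA·ABC·AB·ABC·AB·ABC·AB·ABC·AB·BBA
    A ↦ ABC
    B ↦ AB
    C ↦ BBA

A->ABC, B->AB, C->BBA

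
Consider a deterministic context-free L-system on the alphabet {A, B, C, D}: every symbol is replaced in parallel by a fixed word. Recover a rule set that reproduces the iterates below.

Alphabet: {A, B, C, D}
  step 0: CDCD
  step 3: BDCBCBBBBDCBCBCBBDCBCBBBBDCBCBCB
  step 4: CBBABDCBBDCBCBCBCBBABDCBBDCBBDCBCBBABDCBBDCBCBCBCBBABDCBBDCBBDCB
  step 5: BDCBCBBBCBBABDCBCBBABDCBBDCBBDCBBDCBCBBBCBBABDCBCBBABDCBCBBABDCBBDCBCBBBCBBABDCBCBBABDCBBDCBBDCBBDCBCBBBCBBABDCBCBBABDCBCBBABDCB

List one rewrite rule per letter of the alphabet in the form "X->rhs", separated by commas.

A->BB, B->CB, C->BD, D->BA

  step 4 ⇒ step 5: CBBABDCBBDCBCBCBCBBABDCBBDCBBDCBCBBABDCBBDCBCBCBCBBABDCBBDCBBDCB ⇒ BD·CB·CB·BB·CB·BA·BD·CB·CB·BA·BD·CB·BD·CB·BD·CB·BD·CB·CB·BB·CB·BA·BD·CB·CB·BA·BD·CB·CB·BA·BD·CB·BD·CB·CB·BB·CB·BA·BD·CB·CB·BA·BD·CB·BD·CB·BD·CB·BD·CB·CB·BB·CB·BA·BD·CB·CB·BA·BD·CB·CB·BA·BD·CB
    A ↦ BB
    B ↦ CB
    C ↦ BD
    D ↦ BA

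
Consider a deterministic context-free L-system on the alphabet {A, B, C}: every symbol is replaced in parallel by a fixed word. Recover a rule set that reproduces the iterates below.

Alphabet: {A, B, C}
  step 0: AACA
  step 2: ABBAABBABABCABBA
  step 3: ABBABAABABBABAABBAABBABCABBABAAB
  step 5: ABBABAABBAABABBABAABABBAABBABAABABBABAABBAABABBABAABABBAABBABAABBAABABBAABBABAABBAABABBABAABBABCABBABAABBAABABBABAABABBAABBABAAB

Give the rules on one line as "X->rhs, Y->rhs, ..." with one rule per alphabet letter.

  step 2 ⇒ step 3: ABBAABBABABCABBA ⇒ AB·BA·BA·AB·AB·BA·BA·AB·BA·AB·BA·BC·AB·BA·BA·AB
    A ↦ AB
    B ↦ BA
    C ↦ BC

A->AB, B->BA, C->BC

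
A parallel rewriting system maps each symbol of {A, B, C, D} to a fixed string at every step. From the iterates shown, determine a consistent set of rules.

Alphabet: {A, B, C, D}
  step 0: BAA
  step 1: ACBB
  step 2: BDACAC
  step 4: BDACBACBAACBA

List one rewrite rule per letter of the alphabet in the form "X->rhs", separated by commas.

A->B, B->AC, C->D, D->BA

  step 1 ⇒ step 2: ACBB ⇒ B·D·AC·AC
    A ↦ B
    B ↦ AC
    C ↦ D
    D ↦ BA  (constrained at step 2)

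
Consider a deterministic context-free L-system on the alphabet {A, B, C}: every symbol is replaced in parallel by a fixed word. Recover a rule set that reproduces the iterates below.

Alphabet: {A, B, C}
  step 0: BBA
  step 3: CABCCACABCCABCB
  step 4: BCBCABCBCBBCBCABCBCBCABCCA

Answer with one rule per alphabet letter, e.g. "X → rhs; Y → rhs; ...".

A->B, B->CA, C->BC

  step 3 ⇒ step 4: CABCCACABCCABCB ⇒ BC·B·CA·BC·BC·B·BC·B·CA·BC·BC·B·CA·BC·CA
    A ↦ B
    B ↦ CA
    C ↦ BC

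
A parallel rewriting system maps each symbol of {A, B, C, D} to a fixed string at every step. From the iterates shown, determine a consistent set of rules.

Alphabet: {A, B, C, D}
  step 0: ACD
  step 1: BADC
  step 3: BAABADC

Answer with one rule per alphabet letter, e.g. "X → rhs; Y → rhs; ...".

A->BA, B->A, C->D, D->C

  step 0 ⇒ step 1: ACD ⇒ BA·D·C
    A ↦ BA
    C ↦ D
    D ↦ C
    B ↦ A  (constrained at step 1)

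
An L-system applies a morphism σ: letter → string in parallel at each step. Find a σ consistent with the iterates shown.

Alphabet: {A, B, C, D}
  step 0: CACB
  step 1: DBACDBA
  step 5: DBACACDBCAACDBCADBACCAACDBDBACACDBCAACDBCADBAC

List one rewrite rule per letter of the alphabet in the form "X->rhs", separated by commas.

  step 0 ⇒ step 1: CACB ⇒ DB·AC·DB·A
    A ↦ AC
    B ↦ A
    C ↦ DB
    D ↦ C  (constrained at step 1)

A->AC, B->A, C->DB, D->C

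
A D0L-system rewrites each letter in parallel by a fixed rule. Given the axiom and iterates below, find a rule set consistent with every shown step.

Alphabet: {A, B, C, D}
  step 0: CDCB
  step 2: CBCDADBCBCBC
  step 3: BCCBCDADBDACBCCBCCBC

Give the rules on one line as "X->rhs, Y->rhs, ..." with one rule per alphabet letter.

  step 2 ⇒ step 3: CBCDADBCBCBC ⇒ BC·C·BC·DA·DB·DA·C·BC·C·BC·C·BC
    A ↦ DB
    B ↦ C
    C ↦ BC
    D ↦ DA

A->DB, B->C, C->BC, D->DA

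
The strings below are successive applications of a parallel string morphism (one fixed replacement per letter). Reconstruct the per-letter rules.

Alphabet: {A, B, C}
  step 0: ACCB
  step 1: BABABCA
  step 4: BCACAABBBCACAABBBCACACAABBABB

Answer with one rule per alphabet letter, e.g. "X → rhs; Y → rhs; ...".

A->B, B->CA, C->AB

  step 0 ⇒ step 1: ACCB ⇒ B·AB·AB·CA
    A ↦ B
    B ↦ CA
    C ↦ AB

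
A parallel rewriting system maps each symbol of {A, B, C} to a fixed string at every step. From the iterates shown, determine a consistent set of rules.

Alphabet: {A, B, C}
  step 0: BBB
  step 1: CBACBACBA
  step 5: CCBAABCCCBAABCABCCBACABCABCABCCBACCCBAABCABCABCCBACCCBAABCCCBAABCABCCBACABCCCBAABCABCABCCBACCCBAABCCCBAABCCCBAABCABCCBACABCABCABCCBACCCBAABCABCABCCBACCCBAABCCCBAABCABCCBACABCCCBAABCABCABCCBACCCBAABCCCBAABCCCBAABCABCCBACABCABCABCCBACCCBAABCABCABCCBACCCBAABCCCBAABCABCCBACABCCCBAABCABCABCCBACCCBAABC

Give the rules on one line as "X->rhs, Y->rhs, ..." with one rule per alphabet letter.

A->C, B->CBA, C->ABC

  step 0 ⇒ step 1: BBB ⇒ CBA·CBA·CBA
    B ↦ CBA
    A ↦ C  (constrained at step 1)
    C ↦ ABC  (constrained at step 1)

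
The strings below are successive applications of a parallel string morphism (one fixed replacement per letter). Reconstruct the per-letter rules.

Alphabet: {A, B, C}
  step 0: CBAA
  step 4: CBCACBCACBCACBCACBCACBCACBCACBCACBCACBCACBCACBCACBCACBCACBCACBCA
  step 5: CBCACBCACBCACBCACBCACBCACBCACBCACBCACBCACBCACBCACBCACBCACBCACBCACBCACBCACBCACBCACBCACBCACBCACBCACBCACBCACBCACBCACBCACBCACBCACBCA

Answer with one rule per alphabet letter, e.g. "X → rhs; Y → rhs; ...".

  step 4 ⇒ step 5: CBCACBCACBCACBCACBCACBCACBCACBCACBCACBCACBCACBCACBCACBCACBCACBCA ⇒ CB·CA·CB·CA·CB·CA·CB·CA·CB·CA·CB·CA·CB·CA·CB·CA·CB·CA·CB·CA·CB·CA·CB·CA·CB·CA·CB·CA·CB·CA·CB·CA·CB·CA·CB·CA·CB·CA·CB·CA·CB·CA·CB·CA·CB·CA·CB·CA·CB·CA·CB·CA·CB·CA·CB·CA·CB·CA·CB·CA·CB·CA·CB·CA
    A ↦ CA
    B ↦ CA
    C ↦ CB

A->CA, B->CA, C->CB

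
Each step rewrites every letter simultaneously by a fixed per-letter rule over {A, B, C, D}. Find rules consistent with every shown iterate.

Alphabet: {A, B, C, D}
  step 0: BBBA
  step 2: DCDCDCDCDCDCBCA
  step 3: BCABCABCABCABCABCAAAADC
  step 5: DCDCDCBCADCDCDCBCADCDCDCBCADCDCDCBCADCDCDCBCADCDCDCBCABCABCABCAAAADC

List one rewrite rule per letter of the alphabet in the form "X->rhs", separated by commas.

  step 2 ⇒ step 3: DCDCDCDCDCDCBCA ⇒ BC·A·BC·A·BC·A·BC·A·BC·A·BC·A·AA·A·DC
    A ↦ DC
    B ↦ AA
    C ↦ A
    D ↦ BC

A->DC, B->AA, C->A, D->BC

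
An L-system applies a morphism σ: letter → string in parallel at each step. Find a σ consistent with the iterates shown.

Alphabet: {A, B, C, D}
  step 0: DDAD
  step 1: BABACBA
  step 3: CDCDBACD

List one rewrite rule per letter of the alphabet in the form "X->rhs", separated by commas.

  step 0 ⇒ step 1: DDAD ⇒ BA·BA·C·BA
    A ↦ C
    D ↦ BA
    B ↦ A  (constrained at step 1)
    C ↦ D  (constrained at step 1)

A->C, B->A, C->D, D->BA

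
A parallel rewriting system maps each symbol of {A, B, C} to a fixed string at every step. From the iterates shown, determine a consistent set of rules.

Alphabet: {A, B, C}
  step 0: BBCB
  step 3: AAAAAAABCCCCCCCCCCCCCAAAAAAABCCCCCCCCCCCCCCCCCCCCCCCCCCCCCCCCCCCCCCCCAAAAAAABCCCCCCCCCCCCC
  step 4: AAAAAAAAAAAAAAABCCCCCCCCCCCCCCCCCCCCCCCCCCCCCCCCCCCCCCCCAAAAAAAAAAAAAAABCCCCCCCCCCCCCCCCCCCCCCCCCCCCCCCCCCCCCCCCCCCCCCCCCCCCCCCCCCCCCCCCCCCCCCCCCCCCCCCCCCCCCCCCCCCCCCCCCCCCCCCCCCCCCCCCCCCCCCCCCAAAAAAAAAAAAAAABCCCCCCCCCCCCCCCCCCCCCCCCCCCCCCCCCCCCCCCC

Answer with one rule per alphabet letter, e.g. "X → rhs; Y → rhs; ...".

  step 3 ⇒ step 4: AAAAAAABCCCCCCCCCCCCCAAAAAAABCCCCCCCCCCCCCCCCCCCCCCCCCCCCCCCCCCCCCCCCAAAAAAABCCCCCCCCCCCCC ⇒ AA·AA·AA·AA·AA·AA·AA·ABC·CCC·CCC·CCC·CCC·CCC·CCC·CCC·CCC·CCC·CCC·CCC·CCC·CCC·AA·AA·AA·AA·AA·AA·AA·ABC·CCC·CCC·CCC·CCC·CCC·CCC·CCC·CCC·CCC·CCC·CCC·CCC·CCC·CCC·CCC·CCC·CCC·CCC·CCC·CCC·CCC·CCC·CCC·CCC·CCC·CCC·CCC·CCC·CCC·CCC·CCC·CCC·CCC·CCC·CCC·CCC·CCC·CCC·CCC·CCC·AA·AA·AA·AA·AA·AA·AA·ABC·CCC·CCC·CCC·CCC·CCC·CCC·CCC·CCC·CCC·CCC·CCC·CCC·CCC
    A ↦ AA
    B ↦ ABC
    C ↦ CCC

A->AA, B->ABC, C->CCC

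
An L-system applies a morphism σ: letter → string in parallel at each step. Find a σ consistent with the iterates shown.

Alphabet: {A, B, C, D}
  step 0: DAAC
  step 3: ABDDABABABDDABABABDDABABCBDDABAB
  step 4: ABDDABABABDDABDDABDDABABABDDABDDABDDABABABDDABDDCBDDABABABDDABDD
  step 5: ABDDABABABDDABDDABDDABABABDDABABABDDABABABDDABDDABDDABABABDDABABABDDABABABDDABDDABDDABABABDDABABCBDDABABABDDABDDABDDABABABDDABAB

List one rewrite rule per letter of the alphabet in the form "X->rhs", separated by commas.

  step 4 ⇒ step 5: ABDDABABABDDABDDABDDABABABDDABDDABDDABABABDDABDDCBDDABABABDDABDD ⇒ AB·DD·AB·AB·AB·DD·AB·DD·AB·DD·AB·AB·AB·DD·AB·AB·AB·DD·AB·AB·AB·DD·AB·DD·AB·DD·AB·AB·AB·DD·AB·AB·AB·DD·AB·AB·AB·DD·AB·DD·AB·DD·AB·AB·AB·DD·AB·AB·CB·DD·AB·AB·AB·DD·AB·DD·AB·DD·AB·AB·AB·DD·AB·AB
    A ↦ AB
    B ↦ DD
    C ↦ CB
    D ↦ AB

A->AB, B->DD, C->CB, D->AB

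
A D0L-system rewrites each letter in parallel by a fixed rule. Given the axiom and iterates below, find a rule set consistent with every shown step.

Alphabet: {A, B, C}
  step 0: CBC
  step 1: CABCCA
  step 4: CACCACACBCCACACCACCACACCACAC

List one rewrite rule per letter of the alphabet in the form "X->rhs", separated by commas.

A->C, B->BC, C->CA

  step 0 ⇒ step 1: CBC ⇒ CA·BC·CA
    B ↦ BC
    C ↦ CA
    A ↦ C  (constrained at step 1)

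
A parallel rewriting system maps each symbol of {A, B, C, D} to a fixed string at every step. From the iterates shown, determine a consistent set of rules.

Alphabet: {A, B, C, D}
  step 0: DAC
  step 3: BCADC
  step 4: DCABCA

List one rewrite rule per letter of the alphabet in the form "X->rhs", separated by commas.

  step 3 ⇒ step 4: BCADC ⇒ DC·A·B·C·A
    A ↦ B
    B ↦ DC
    C ↦ A
    D ↦ C

A->B, B->DC, C->A, D->C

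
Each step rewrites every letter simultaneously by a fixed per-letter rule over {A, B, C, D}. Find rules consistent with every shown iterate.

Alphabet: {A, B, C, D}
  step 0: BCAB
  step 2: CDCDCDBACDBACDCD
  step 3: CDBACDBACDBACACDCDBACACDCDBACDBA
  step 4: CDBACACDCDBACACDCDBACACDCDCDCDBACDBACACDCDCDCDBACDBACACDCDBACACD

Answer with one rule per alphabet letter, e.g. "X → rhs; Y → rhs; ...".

A->CD, B->CA, C->CD, D->BA

  step 3 ⇒ step 4: CDBACDBACDBACACDCDBACACDCDBACDBA ⇒ CD·BA·CA·CD·CD·BA·CA·CD·CD·BA·CA·CD·CD·CD·CD·BA·CD·BA·CA·CD·CD·CD·CD·BA·CD·BA·CA·CD·CD·BA·CA·CD
    A ↦ CD
    B ↦ CA
    C ↦ CD
    D ↦ BA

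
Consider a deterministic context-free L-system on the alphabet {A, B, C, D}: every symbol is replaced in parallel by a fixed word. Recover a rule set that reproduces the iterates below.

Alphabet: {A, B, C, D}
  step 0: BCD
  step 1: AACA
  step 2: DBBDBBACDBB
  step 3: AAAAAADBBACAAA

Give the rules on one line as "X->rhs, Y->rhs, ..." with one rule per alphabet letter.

  step 2 ⇒ step 3: DBBDBBACDBB ⇒ A·A·A·A·A·A·DBB·AC·A·A·A
    A ↦ DBB
    B ↦ A
    C ↦ AC
    D ↦ A

A->DBB, B->A, C->AC, D->A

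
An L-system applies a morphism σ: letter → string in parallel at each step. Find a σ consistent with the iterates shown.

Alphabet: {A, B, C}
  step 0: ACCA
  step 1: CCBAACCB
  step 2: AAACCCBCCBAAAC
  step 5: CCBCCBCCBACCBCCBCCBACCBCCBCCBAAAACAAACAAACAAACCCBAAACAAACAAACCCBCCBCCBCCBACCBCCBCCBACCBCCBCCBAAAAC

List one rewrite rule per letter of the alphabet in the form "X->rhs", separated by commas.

A->CCB, B->AC, C->A

  step 1 ⇒ step 2: CCBAACCB ⇒ A·A·AC·CCB·CCB·A·A·AC
    A ↦ CCB
    B ↦ AC
    C ↦ A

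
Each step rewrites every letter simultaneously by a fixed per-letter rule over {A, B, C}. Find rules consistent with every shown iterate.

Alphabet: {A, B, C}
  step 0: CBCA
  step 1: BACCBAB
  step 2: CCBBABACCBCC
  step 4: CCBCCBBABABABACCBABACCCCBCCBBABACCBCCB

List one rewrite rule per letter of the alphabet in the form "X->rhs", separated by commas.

  step 1 ⇒ step 2: BACCBAB ⇒ CC·B·BA·BA·CC·B·CC
    A ↦ B
    B ↦ CC
    C ↦ BA

A->B, B->CC, C->BA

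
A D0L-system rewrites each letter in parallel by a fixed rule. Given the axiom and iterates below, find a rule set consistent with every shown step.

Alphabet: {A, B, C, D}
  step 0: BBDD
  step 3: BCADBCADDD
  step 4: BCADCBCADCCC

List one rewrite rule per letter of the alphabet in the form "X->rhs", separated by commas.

A->D, B->BC, C->A, D->C

  step 3 ⇒ step 4: BCADBCADDD ⇒ BC·A·D·C·BC·A·D·C·C·C
    A ↦ D
    B ↦ BC
    C ↦ A
    D ↦ C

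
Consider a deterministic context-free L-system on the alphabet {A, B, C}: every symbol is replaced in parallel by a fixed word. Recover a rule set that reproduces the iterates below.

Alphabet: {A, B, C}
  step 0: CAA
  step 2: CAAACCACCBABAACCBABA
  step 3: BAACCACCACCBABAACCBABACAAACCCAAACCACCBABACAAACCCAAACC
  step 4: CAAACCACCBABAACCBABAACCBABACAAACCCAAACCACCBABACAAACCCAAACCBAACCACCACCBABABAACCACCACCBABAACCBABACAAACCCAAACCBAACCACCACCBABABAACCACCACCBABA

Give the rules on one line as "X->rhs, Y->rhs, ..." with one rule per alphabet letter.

  step 3 ⇒ step 4: BAACCACCACCBABAACCBABACAAACCCAAACCACCBABACAAACCCAAACC ⇒ CAA·ACC·ACC·BA·BA·ACC·BA·BA·ACC·BA·BA·CAA·ACC·CAA·ACC·ACC·BA·BA·CAA·ACC·CAA·ACC·BA·ACC·ACC·ACC·BA·BA·BA·ACC·ACC·ACC·BA·BA·ACC·BA·BA·CAA·ACC·CAA·ACC·BA·ACC·ACC·ACC·BA·BA·BA·ACC·ACC·ACC·BA·BA
    A ↦ ACC
    B ↦ CAA
    C ↦ BA

A->ACC, B->CAA, C->BA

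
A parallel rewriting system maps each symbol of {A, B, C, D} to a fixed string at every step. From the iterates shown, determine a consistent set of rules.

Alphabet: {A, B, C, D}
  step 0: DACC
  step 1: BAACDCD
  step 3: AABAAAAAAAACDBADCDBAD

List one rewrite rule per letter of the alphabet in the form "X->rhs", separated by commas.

  step 0 ⇒ step 1: DACC ⇒ B·AA·CD·CD
    A ↦ AA
    C ↦ CD
    D ↦ B
    B ↦ AD  (constrained at step 1)

A->AA, B->AD, C->CD, D->B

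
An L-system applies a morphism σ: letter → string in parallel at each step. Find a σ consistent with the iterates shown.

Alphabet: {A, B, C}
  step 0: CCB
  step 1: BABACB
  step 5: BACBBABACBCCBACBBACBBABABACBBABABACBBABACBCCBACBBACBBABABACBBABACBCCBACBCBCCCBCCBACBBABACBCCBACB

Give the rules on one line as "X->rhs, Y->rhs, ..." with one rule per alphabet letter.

  step 0 ⇒ step 1: CCB ⇒ BA·BA·CB
    B ↦ CB
    C ↦ BA
    A ↦ CC  (constrained at step 1)

A->CC, B->CB, C->BA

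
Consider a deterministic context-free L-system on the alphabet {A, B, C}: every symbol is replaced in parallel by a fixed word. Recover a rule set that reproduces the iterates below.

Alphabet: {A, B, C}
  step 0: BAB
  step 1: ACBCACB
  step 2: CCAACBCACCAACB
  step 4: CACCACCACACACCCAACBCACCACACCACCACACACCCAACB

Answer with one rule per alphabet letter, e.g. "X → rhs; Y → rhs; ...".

A->C, B->ACB, C->CA

  step 1 ⇒ step 2: ACBCACB ⇒ C·CA·ACB·CA·C·CA·ACB
    A ↦ C
    B ↦ ACB
    C ↦ CA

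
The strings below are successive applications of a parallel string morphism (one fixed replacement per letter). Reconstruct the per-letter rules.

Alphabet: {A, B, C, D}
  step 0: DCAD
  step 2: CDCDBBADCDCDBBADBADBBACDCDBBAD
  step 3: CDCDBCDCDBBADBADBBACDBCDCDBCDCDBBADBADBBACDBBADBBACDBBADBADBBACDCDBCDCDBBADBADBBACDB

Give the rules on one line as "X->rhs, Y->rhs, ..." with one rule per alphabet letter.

  step 2 ⇒ step 3: CDCDBBADCDCDBBADBADBBACDCDBBAD ⇒ CD·CDB·CD·CDB·BAD·BAD·BBA·CDB·CD·CDB·CD·CDB·BAD·BAD·BBA·CDB·BAD·BBA·CDB·BAD·BAD·BBA·CD·CDB·CD·CDB·BAD·BAD·BBA·CDB
    A ↦ BBA
    B ↦ BAD
    C ↦ CD
    D ↦ CDB

A->BBA, B->BAD, C->CD, D->CDB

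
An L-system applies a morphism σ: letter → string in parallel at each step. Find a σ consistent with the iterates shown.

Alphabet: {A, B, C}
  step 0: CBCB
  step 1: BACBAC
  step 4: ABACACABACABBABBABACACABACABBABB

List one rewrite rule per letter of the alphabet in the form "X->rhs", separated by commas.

A->AB, B->AC, C->B

  step 0 ⇒ step 1: CBCB ⇒ B·AC·B·AC
    B ↦ AC
    C ↦ B
    A ↦ AB  (constrained at step 1)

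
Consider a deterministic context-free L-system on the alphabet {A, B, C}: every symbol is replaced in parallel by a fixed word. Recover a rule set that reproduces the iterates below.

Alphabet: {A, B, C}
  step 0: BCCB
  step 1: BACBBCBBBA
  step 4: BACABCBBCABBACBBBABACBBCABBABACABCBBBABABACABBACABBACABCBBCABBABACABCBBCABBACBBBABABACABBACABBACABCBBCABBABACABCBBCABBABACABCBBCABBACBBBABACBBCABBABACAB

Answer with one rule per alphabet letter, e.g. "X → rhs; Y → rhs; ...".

  step 0 ⇒ step 1: BCCB ⇒ BA·CBB·CBB·BA
    B ↦ BA
    C ↦ CBB
    A ↦ CAB  (constrained at step 1)

A->CAB, B->BA, C->CBB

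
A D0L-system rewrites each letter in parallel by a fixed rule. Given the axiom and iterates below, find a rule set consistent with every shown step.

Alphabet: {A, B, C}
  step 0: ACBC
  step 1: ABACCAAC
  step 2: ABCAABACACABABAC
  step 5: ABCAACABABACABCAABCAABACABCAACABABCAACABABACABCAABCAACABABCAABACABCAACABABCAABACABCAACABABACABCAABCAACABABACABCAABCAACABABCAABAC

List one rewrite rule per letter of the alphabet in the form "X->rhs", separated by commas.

  step 1 ⇒ step 2: ABACCAAC ⇒ AB·CA·AB·AC·AC·AB·AB·AC
    A ↦ AB
    B ↦ CA
    C ↦ AC

A->AB, B->CA, C->AC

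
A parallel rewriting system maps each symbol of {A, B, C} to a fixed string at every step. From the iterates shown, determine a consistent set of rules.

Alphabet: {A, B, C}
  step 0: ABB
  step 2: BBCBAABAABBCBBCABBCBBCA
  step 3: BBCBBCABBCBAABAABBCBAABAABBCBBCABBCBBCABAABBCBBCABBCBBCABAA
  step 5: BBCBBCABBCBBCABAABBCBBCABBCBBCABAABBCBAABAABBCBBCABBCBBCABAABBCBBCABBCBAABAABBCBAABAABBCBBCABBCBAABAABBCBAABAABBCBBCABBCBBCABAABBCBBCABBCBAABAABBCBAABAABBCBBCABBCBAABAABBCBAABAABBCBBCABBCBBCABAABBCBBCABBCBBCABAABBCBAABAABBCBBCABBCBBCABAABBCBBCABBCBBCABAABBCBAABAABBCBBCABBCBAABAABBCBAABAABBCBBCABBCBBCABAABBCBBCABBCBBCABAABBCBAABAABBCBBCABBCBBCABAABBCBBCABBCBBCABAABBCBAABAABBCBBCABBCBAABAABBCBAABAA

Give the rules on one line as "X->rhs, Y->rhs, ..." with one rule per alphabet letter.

  step 2 ⇒ step 3: BBCBAABAABBCBBCABBCBBCA ⇒ BBC·BBC·A·BBC·BAA·BAA·BBC·BAA·BAA·BBC·BBC·A·BBC·BBC·A·BAA·BBC·BBC·A·BBC·BBC·A·BAA
    A ↦ BAA
    B ↦ BBC
    C ↦ A

A->BAA, B->BBC, C->A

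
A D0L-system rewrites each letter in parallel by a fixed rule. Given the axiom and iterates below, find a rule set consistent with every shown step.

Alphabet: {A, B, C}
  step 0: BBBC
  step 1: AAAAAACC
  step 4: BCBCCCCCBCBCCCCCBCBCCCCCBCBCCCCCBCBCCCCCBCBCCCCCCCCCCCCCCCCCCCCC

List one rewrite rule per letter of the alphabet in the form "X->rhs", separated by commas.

A->BC, B->AA, C->CC

  step 0 ⇒ step 1: BBBC ⇒ AA·AA·AA·CC
    B ↦ AA
    C ↦ CC
    A ↦ BC  (constrained at step 1)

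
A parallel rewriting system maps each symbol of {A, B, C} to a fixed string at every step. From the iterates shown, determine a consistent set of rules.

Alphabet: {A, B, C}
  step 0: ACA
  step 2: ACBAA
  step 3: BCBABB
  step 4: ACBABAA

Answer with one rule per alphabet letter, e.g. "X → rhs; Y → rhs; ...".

A->B, B->A, C->CB

  step 3 ⇒ step 4: BCBABB ⇒ A·CB·A·B·A·A
    A ↦ B
    B ↦ A
    C ↦ CB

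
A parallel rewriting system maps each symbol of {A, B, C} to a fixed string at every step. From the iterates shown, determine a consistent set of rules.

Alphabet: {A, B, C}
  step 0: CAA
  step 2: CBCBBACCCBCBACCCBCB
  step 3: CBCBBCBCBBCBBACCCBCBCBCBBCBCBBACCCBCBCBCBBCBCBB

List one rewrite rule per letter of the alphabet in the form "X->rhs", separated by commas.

  step 2 ⇒ step 3: CBCBBACCCBCBACCCBCB ⇒ CB·CBB·CB·CBB·CBB·ACC·CB·CB·CB·CBB·CB·CBB·ACC·CB·CB·CB·CBB·CB·CBB
    A ↦ ACC
    B ↦ CBB
    C ↦ CB

A->ACC, B->CBB, C->CB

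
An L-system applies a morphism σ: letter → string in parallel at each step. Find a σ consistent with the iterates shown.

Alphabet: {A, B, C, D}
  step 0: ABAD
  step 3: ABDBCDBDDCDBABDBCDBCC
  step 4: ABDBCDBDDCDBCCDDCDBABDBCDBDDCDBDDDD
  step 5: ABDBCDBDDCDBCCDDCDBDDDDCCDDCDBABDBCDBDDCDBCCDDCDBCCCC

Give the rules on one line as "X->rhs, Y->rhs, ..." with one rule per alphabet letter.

  step 4 ⇒ step 5: ABDBCDBDDCDBCCDDCDBABDBCDBDDCDBDDDD ⇒ AB·DB·C·DB·DD·C·DB·C·C·DD·C·DB·DD·DD·C·C·DD·C·DB·AB·DB·C·DB·DD·C·DB·C·C·DD·C·DB·C·C·C·C
    A ↦ AB
    B ↦ DB
    C ↦ DD
    D ↦ C

A->AB, B->DB, C->DD, D->C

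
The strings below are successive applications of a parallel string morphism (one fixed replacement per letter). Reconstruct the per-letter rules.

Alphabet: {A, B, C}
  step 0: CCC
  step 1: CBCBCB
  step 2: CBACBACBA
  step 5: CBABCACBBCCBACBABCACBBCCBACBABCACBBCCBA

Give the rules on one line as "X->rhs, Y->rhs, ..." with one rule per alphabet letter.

  step 1 ⇒ step 2: CBCBCB ⇒ CB·A·CB·A·CB·A
    B ↦ A
    C ↦ CB
    A ↦ BC  (constrained at step 2)

A->BC, B->A, C->CB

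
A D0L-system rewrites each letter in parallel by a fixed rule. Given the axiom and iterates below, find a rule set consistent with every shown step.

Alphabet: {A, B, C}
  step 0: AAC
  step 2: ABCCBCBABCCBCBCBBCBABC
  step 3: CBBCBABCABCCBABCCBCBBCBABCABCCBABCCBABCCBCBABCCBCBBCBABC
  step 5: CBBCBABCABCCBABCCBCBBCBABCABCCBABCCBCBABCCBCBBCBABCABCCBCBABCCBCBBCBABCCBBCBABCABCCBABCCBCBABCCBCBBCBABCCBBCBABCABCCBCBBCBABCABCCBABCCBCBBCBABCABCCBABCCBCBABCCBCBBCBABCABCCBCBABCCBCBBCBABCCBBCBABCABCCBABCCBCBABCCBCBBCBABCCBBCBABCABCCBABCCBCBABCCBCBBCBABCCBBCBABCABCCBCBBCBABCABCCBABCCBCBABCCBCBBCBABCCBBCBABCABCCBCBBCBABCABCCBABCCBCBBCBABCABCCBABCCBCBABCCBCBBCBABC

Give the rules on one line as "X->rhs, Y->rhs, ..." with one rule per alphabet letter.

  step 2 ⇒ step 3: ABCCBCBABCCBCBCBBCBABC ⇒ CBB·CB·ABC·ABC·CB·ABC·CB·CBB·CB·ABC·ABC·CB·ABC·CB·ABC·CB·CB·ABC·CB·CBB·CB·ABC
    A ↦ CBB
    B ↦ CB
    C ↦ ABC

A->CBB, B->CB, C->ABC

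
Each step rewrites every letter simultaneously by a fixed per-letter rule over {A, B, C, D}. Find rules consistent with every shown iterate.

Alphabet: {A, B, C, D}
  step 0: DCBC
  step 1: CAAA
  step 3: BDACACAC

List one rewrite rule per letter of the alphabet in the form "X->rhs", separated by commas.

  step 0 ⇒ step 1: DCBC ⇒ C·A·A·A
    B ↦ A
    C ↦ A
    D ↦ C
    A ↦ BD  (constrained at step 1)

A->BD, B->A, C->A, D->C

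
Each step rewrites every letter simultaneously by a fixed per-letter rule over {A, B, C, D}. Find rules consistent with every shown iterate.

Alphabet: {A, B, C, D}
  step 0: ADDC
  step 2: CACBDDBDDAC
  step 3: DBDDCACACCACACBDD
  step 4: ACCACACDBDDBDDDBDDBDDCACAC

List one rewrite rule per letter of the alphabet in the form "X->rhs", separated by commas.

  step 3 ⇒ step 4: DBDDCACACCACACBDD ⇒ AC·C·AC·AC·D·BD·D·BD·D·D·BD·D·BD·D·C·AC·AC
    A ↦ BD
    B ↦ C
    C ↦ D
    D ↦ AC

A->BD, B->C, C->D, D->AC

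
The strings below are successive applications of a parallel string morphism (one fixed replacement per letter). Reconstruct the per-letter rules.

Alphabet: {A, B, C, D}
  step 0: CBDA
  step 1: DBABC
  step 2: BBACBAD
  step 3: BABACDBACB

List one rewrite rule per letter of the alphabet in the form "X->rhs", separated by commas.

  step 2 ⇒ step 3: BBACBAD ⇒ BA·BA·C·D·BA·C·B
    A ↦ C
    B ↦ BA
    C ↦ D
    D ↦ B

A->C, B->BA, C->D, D->B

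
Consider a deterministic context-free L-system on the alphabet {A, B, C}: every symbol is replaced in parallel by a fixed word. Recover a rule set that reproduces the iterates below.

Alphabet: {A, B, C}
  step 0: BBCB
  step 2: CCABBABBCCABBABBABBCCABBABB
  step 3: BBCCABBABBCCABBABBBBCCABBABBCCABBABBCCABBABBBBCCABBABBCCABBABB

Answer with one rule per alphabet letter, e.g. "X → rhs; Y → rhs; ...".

  step 2 ⇒ step 3: CCABBABBCCABBABBABBCCABBABB ⇒ B·B·CC·ABB·ABB·CC·ABB·ABB·B·B·CC·ABB·ABB·CC·ABB·ABB·CC·ABB·ABB·B·B·CC·ABB·ABB·CC·ABB·ABB
    A ↦ CC
    B ↦ ABB
    C ↦ B

A->CC, B->ABB, C->B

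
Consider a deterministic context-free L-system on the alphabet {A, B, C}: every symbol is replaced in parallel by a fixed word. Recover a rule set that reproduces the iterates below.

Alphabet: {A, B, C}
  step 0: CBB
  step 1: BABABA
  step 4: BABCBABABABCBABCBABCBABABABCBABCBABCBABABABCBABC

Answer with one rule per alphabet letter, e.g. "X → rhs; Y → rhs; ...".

  step 0 ⇒ step 1: CBB ⇒ BA·BA·BA
    B ↦ BA
    C ↦ BA
    A ↦ BC  (constrained at step 1)

A->BC, B->BA, C->BA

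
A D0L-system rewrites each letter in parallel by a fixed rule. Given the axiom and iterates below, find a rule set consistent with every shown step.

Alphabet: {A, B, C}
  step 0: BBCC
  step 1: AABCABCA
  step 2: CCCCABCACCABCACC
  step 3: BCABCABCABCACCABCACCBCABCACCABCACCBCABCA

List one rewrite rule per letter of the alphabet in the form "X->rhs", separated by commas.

A->CC, B->A, C->BCA

  step 2 ⇒ step 3: CCCCABCACCABCACC ⇒ BCA·BCA·BCA·BCA·CC·A·BCA·CC·BCA·BCA·CC·A·BCA·CC·BCA·BCA
    A ↦ CC
    B ↦ A
    C ↦ BCA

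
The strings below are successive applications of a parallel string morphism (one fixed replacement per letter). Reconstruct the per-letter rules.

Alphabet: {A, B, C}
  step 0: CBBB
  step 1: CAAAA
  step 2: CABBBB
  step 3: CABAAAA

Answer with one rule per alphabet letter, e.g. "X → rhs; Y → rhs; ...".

A->B, B->A, C->CA

  step 2 ⇒ step 3: CABBBB ⇒ CA·B·A·A·A·A
    A ↦ B
    B ↦ A
    C ↦ CA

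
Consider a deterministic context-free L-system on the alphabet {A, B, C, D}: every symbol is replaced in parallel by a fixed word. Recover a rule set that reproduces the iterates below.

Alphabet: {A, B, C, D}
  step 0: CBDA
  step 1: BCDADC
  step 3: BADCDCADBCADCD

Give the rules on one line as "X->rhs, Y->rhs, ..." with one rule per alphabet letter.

  step 0 ⇒ step 1: CBDA ⇒ B·CD·AD·C
    A ↦ C
    B ↦ CD
    C ↦ B
    D ↦ AD

A->C, B->CD, C->B, D->AD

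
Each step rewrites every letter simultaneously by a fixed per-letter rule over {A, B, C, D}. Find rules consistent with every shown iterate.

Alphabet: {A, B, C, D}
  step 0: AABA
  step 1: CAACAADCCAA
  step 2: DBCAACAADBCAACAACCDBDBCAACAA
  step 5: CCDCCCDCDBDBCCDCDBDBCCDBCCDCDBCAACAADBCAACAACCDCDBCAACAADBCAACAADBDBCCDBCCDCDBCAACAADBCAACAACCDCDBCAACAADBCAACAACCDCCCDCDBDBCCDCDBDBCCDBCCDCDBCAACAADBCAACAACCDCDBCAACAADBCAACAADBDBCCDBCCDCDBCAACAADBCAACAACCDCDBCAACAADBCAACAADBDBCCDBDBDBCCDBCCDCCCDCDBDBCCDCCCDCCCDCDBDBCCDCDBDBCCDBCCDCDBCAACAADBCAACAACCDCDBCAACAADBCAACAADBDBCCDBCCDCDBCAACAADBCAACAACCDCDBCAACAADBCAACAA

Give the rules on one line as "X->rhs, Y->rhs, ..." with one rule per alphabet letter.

  step 1 ⇒ step 2: CAACAADCCAA ⇒ DB·CAA·CAA·DB·CAA·CAA·CC·DB·DB·CAA·CAA
    A ↦ CAA
    C ↦ DB
    D ↦ CC
  step 0 ⇒ step 1: AABA ⇒ CAA·CAA·DC·CAA
    B ↦ DC

A->CAA, B->DC, C->DB, D->CC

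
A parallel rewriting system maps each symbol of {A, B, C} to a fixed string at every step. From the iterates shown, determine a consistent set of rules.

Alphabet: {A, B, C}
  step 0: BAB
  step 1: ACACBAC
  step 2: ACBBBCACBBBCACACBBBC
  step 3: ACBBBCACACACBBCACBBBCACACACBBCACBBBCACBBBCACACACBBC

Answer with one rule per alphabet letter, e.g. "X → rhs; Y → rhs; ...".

  step 2 ⇒ step 3: ACBBBCACBBBCACACBBBC ⇒ ACB·BBC·AC·AC·AC·BBC·ACB·BBC·AC·AC·AC·BBC·ACB·BBC·ACB·BBC·AC·AC·AC·BBC
    A ↦ ACB
    B ↦ AC
    C ↦ BBC

A->ACB, B->AC, C->BBC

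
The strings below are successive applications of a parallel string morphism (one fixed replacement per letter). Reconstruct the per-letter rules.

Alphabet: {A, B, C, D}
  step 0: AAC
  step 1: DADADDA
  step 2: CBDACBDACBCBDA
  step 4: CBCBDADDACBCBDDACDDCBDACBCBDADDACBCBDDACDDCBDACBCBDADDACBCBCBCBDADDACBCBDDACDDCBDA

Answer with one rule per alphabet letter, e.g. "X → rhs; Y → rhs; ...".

  step 1 ⇒ step 2: DADADDA ⇒ CB·DA·CB·DA·CB·CB·DA
    A ↦ DA
    D ↦ CB
    B ↦ CDD  (constrained at step 2)
  step 0 ⇒ step 1: AAC ⇒ DA·DA·DDA
    C ↦ DDA

A->DA, B->CDD, C->DDA, D->CB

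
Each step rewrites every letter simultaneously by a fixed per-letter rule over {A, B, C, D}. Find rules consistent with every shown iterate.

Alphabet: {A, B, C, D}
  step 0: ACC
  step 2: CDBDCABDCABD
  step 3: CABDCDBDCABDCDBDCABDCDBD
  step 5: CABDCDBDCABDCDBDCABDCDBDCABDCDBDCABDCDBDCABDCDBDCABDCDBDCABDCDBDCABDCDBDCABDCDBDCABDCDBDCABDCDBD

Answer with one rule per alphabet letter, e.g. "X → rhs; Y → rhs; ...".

A->BD, B->CD, C->CA, D->BD

  step 2 ⇒ step 3: CDBDCABDCABD ⇒ CA·BD·CD·BD·CA·BD·CD·BD·CA·BD·CD·BD
    A ↦ BD
    B ↦ CD
    C ↦ CA
    D ↦ BD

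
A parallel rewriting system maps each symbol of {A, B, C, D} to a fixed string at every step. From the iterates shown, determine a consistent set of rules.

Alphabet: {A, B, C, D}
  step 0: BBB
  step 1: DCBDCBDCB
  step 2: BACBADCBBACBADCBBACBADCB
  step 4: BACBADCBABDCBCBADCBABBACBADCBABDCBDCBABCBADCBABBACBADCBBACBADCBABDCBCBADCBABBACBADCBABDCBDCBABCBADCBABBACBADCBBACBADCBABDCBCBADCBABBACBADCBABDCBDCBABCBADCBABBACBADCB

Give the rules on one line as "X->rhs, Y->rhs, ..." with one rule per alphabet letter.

  step 1 ⇒ step 2: DCBDCBDCB ⇒ BA·CBA·DCB·BA·CBA·DCB·BA·CBA·DCB
    B ↦ DCB
    C ↦ CBA
    D ↦ BA
    A ↦ AB  (constrained at step 2)

A->AB, B->DCB, C->CBA, D->BA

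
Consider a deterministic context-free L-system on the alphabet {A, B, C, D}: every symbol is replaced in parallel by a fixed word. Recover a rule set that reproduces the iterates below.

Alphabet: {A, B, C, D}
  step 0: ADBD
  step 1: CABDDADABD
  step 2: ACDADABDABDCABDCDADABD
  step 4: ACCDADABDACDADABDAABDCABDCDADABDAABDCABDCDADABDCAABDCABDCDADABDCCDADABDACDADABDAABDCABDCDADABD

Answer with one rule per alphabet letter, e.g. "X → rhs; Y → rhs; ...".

A->C, B->DAD, C->A, D->ABD

  step 1 ⇒ step 2: CABDDADABD ⇒ A·C·DAD·ABD·ABD·C·ABD·C·DAD·ABD
    A ↦ C
    B ↦ DAD
    C ↦ A
    D ↦ ABD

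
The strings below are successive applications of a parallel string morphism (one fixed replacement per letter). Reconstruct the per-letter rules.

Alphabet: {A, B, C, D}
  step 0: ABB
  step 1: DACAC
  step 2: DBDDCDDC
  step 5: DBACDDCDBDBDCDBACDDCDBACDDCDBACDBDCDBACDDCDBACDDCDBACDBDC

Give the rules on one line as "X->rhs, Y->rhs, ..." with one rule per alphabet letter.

A->D, B->AC, C->DC, D->DB

  step 1 ⇒ step 2: DACAC ⇒ DB·D·DC·D·DC
    A ↦ D
    C ↦ DC
    D ↦ DB
  step 0 ⇒ step 1: ABB ⇒ D·AC·AC
    B ↦ AC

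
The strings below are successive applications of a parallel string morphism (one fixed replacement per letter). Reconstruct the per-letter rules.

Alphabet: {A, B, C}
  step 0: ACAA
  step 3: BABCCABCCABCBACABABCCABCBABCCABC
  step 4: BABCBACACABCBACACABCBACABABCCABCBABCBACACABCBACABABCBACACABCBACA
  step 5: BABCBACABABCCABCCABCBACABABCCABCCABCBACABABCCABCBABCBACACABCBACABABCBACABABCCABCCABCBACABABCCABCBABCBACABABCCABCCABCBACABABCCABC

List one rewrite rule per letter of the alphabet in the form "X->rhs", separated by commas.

  step 4 ⇒ step 5: BABCBACACABCBACACABCBACABABCCABCBABCBACACABCBACABABCBACACABCBACA ⇒ BA·BC·BA·CA·BA·BC·CA·BC·CA·BC·BA·CA·BA·BC·CA·BC·CA·BC·BA·CA·BA·BC·CA·BC·BA·BC·BA·CA·CA·BC·BA·CA·BA·BC·BA·CA·BA·BC·CA·BC·CA·BC·BA·CA·BA·BC·CA·BC·BA·BC·BA·CA·BA·BC·CA·BC·CA·BC·BA·CA·BA·BC·CA·BC
    A ↦ BC
    B ↦ BA
    C ↦ CA

A->BC, B->BA, C->CA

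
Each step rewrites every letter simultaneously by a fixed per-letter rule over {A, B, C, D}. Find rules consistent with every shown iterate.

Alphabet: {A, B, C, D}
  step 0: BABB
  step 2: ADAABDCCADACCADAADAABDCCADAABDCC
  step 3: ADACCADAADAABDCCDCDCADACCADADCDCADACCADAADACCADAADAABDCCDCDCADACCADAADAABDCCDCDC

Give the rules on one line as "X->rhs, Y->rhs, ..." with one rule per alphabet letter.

  step 2 ⇒ step 3: ADAABDCCADACCADAADAABDCCADAABDCC ⇒ ADA·CC·ADA·ADA·ABD·CC·DC·DC·ADA·CC·ADA·DC·DC·ADA·CC·ADA·ADA·CC·ADA·ADA·ABD·CC·DC·DC·ADA·CC·ADA·ADA·ABD·CC·DC·DC
    A ↦ ADA
    B ↦ ABD
    C ↦ DC
    D ↦ CC

A->ADA, B->ABD, C->DC, D->CC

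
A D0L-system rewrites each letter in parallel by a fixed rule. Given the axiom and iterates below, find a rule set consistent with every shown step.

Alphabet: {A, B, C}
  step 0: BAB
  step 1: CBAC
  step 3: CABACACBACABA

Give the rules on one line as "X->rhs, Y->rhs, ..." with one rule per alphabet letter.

A->BA, B->C, C->CA

  step 0 ⇒ step 1: BAB ⇒ C·BA·C
    A ↦ BA
    B ↦ C
    C ↦ CA  (constrained at step 1)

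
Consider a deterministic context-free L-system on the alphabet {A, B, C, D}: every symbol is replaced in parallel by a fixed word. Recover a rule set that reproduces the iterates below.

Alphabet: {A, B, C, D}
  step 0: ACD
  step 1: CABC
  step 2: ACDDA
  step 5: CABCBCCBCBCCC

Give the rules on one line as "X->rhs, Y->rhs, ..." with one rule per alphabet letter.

  step 1 ⇒ step 2: CABC ⇒ A·C·DD·A
    A ↦ C
    B ↦ DD
    C ↦ A
  step 0 ⇒ step 1: ACD ⇒ C·A·BC
    D ↦ BC

A->C, B->DD, C->A, D->BC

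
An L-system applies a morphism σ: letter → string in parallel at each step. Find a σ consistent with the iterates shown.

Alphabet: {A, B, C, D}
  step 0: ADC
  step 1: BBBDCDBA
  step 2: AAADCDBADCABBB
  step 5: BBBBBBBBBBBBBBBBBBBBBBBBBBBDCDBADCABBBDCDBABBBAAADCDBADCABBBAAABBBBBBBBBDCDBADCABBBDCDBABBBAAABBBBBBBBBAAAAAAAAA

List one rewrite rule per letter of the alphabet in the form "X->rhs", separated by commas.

  step 1 ⇒ step 2: BBBDCDBA ⇒ A·A·A·DC·DBA·DC·A·BBB
    A ↦ BBB
    B ↦ A
    C ↦ DBA
    D ↦ DC

A->BBB, B->A, C->DBA, D->DC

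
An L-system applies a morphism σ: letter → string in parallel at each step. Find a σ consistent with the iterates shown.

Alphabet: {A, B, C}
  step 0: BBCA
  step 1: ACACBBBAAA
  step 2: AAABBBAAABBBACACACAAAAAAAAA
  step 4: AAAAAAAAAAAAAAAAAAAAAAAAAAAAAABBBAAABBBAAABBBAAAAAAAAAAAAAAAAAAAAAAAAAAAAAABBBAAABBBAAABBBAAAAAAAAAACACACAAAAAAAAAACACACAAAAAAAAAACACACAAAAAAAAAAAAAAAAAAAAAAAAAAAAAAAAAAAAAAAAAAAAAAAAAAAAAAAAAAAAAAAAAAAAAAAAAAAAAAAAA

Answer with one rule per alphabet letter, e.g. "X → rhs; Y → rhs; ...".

A->AAA, B->AC, C->BBB

  step 1 ⇒ step 2: ACACBBBAAA ⇒ AAA·BBB·AAA·BBB·AC·AC·AC·AAA·AAA·AAA
    A ↦ AAA
    B ↦ AC
    C ↦ BBB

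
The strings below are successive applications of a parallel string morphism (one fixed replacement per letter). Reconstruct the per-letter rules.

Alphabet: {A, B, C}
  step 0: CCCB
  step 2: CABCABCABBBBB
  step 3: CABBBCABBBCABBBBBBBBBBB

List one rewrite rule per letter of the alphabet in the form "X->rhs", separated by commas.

A->B, B->BB, C->CA

  step 2 ⇒ step 3: CABCABCABBBBB ⇒ CA·B·BB·CA·B·BB·CA·B·BB·BB·BB·BB·BB
    A ↦ B
    B ↦ BB
    C ↦ CA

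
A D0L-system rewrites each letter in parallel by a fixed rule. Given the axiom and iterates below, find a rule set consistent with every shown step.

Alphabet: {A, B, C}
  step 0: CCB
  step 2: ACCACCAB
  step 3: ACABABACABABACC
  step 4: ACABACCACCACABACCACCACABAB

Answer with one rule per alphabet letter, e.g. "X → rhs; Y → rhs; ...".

  step 3 ⇒ step 4: ACABABACABABACC ⇒ AC·AB·AC·C·AC·C·AC·AB·AC·C·AC·C·AC·AB·AB
    A ↦ AC
    B ↦ C
    C ↦ AB

A->AC, B->C, C->AB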